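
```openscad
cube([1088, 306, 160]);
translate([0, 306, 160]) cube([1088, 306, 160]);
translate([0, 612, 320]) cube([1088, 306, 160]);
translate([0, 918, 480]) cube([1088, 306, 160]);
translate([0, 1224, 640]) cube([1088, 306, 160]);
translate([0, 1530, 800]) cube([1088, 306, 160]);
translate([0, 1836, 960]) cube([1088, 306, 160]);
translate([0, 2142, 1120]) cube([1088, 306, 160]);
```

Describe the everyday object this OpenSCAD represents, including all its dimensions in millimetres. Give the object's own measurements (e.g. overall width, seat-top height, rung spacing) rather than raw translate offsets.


A straight staircase of 8 solid steps. Each step is 1088 mm wide (x), 306 mm deep (y, the going) and 160 mm tall (the rise). The first step rests on the floor; each subsequent step sits one going further in +y and one rise higher in +z, directly behind and above the previous step with no overlap.


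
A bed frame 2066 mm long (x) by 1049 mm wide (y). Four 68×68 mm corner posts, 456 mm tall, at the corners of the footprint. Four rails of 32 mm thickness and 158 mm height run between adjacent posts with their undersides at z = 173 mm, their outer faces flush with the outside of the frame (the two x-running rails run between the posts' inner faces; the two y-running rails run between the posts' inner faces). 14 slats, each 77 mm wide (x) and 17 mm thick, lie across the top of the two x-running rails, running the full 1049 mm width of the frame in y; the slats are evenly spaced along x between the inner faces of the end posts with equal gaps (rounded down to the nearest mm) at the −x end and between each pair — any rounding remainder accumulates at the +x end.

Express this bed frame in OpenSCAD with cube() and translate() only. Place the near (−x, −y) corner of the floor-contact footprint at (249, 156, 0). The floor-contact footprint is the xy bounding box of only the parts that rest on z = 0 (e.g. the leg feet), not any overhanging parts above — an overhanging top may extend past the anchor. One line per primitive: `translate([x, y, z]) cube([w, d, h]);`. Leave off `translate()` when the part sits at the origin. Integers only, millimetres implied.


// slat z = rail_z + rail_h = 173 + 158 = 331
// slat gap = ⌊(1930 − 14·77) / 15⌋ = 56
translate([249, 156, 0]) cube([68, 68, 456]);
translate([249, 1137, 0]) cube([68, 68, 456]);
translate([2247, 156, 0]) cube([68, 68, 456]);
translate([2247, 1137, 0]) cube([68, 68, 456]);
translate([317, 156, 173]) cube([1930, 32, 158]);
translate([317, 1173, 173]) cube([1930, 32, 158]);
translate([249, 224, 173]) cube([32, 913, 158]);
translate([2283, 224, 173]) cube([32, 913, 158]);
translate([373, 156, 331]) cube([77, 1049, 17]);
translate([506, 156, 331]) cube([77, 1049, 17]);
translate([639, 156, 331]) cube([77, 1049, 17]);
translate([772, 156, 331]) cube([77, 1049, 17]);
translate([905, 156, 331]) cube([77, 1049, 17]);
translate([1038, 156, 331]) cube([77, 1049, 17]);
translate([1171, 156, 331]) cube([77, 1049, 17]);
translate([1304, 156, 331]) cube([77, 1049, 17]);
translate([1437, 156, 331]) cube([77, 1049, 17]);
translate([1570, 156, 331]) cube([77, 1049, 17]);
translate([1703, 156, 331]) cube([77, 1049, 17]);
translate([1836, 156, 331]) cube([77, 1049, 17]);
translate([1969, 156, 331]) cube([77, 1049, 17]);
translate([2102, 156, 331]) cube([77, 1049, 17]);


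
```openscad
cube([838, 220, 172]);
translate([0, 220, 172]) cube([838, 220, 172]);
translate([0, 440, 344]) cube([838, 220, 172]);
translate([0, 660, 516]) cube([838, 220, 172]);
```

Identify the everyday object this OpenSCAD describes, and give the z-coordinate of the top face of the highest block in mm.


A staircase. The total rise is 688 mm.

4 identical blocks, each offset up and back from the previous — a staircase. Each step is 172 mm tall and there are 4 of them, so the total rise is 4 × 172 = 688 mm.


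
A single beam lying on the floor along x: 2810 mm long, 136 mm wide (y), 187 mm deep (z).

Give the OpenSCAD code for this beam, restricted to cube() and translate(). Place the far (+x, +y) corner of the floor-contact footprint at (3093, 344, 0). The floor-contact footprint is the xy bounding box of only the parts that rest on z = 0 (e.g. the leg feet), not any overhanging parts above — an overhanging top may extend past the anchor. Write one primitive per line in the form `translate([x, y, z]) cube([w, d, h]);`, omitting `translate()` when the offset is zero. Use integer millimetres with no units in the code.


translate([283, 208, 0]) cube([2810, 136, 187]);


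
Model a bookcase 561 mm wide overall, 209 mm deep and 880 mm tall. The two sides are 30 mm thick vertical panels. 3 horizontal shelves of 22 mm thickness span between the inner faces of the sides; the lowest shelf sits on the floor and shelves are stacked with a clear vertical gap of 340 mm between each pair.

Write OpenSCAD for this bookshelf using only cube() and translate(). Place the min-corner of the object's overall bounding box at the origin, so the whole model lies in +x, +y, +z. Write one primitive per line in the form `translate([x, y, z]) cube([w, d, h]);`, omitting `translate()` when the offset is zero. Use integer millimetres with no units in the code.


cube([30, 209, 880]);
translate([531, 0, 0]) cube([30, 209, 880]);
translate([30, 0, 0]) cube([501, 209, 22]);
translate([30, 0, 362]) cube([501, 209, 22]);
translate([30, 0, 724]) cube([501, 209, 22]);


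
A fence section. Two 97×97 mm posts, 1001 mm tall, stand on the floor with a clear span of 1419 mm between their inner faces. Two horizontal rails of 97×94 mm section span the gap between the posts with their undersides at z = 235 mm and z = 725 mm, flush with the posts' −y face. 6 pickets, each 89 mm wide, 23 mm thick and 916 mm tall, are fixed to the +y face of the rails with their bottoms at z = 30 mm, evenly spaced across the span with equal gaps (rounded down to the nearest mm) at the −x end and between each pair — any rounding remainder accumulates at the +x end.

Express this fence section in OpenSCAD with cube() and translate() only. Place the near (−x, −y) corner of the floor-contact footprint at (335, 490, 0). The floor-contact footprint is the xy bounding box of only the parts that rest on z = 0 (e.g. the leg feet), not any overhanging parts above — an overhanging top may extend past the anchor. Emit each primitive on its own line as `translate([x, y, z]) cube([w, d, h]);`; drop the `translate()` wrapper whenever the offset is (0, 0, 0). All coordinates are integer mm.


translate([335, 490, 0]) cube([97, 97, 1001]);
translate([1851, 490, 0]) cube([97, 97, 1001]);
translate([432, 490, 235]) cube([1419, 97, 94]);
translate([432, 490, 725]) cube([1419, 97, 94]);
translate([558, 587, 30]) cube([89, 23, 916]);
translate([773, 587, 30]) cube([89, 23, 916]);
translate([988, 587, 30]) cube([89, 23, 916]);
translate([1203, 587, 30]) cube([89, 23, 916]);
translate([1418, 587, 30]) cube([89, 23, 916]);
translate([1633, 587, 30]) cube([89, 23, 916]);


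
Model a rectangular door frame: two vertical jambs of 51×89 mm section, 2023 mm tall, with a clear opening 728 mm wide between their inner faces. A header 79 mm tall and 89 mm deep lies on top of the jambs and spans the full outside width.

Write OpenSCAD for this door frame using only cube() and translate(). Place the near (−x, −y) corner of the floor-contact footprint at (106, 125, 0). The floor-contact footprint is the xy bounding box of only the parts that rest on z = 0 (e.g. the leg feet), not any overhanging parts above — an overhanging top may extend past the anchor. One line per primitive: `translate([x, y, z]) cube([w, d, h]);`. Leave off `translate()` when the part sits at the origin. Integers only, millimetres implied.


translate([106, 125, 0]) cube([51, 89, 2023]);
translate([885, 125, 0]) cube([51, 89, 2023]);
translate([106, 125, 2023]) cube([830, 89, 79]);


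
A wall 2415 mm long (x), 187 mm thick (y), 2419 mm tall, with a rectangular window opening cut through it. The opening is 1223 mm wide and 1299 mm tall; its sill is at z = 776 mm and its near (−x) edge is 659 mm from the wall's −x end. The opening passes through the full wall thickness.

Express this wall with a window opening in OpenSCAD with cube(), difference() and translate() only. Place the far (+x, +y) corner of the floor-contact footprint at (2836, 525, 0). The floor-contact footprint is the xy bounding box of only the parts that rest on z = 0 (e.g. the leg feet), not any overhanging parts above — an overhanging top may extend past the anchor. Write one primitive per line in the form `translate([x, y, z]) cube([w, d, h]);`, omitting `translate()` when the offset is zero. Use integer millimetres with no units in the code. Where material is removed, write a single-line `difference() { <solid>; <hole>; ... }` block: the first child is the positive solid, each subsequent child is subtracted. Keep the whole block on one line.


difference() { translate([421, 338, 0]) cube([2415, 187, 2419]); translate([1080, 338, 776]) cube([1223, 187, 1299]); }


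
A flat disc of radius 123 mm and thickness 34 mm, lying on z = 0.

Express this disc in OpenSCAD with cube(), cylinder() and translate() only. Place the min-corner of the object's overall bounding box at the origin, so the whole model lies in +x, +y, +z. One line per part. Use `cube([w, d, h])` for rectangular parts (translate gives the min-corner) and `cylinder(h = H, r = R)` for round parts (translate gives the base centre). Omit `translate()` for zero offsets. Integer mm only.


translate([123, 123, 0]) cylinder(h = 34, r = 123);


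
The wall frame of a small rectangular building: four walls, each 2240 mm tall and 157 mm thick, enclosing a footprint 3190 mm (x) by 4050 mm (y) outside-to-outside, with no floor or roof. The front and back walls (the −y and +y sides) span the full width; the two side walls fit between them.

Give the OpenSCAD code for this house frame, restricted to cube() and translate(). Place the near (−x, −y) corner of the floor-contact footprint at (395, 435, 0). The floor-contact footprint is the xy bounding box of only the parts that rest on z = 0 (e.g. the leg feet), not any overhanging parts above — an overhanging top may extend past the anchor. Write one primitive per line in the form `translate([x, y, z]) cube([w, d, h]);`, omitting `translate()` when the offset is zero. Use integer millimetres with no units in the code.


translate([395, 435, 0]) cube([3190, 157, 2240]);
translate([395, 4328, 0]) cube([3190, 157, 2240]);
translate([395, 592, 0]) cube([157, 3736, 2240]);
translate([3428, 592, 0]) cube([157, 3736, 2240]);


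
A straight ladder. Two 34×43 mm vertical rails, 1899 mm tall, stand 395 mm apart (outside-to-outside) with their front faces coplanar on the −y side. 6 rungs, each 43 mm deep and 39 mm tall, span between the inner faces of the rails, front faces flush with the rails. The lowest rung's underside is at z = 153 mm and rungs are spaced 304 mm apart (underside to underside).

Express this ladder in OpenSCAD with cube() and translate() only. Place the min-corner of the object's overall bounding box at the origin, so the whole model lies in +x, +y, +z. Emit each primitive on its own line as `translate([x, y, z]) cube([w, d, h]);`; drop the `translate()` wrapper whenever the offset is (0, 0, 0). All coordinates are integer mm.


cube([34, 43, 1899]);
translate([361, 0, 0]) cube([34, 43, 1899]);
translate([34, 0, 153]) cube([327, 43, 39]);
translate([34, 0, 457]) cube([327, 43, 39]);
translate([34, 0, 761]) cube([327, 43, 39]);
translate([34, 0, 1065]) cube([327, 43, 39]);
translate([34, 0, 1369]) cube([327, 43, 39]);
translate([34, 0, 1673]) cube([327, 43, 39]);


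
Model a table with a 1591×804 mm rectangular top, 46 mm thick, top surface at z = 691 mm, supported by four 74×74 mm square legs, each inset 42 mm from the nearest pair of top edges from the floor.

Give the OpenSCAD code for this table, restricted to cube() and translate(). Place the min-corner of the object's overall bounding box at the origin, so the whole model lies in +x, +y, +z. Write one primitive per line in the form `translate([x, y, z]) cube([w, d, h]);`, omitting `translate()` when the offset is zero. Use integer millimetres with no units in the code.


// leg_h = 691 - 46 = 645
translate([0, 0, 645]) cube([1591, 804, 46]);
translate([42, 42, 0]) cube([74, 74, 645]);
translate([1475, 42, 0]) cube([74, 74, 645]);
translate([42, 688, 0]) cube([74, 74, 645]);
translate([1475, 688, 0]) cube([74, 74, 645]);


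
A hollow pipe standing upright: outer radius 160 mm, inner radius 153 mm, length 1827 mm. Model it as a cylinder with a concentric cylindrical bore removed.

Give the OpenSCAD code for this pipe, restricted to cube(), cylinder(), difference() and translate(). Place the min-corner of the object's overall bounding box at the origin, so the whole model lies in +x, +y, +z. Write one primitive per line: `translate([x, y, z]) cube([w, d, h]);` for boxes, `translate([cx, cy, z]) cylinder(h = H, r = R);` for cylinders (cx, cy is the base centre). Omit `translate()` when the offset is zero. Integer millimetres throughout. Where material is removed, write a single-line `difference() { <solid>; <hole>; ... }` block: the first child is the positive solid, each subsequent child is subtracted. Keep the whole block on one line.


difference() { translate([160, 160, 0]) cylinder(h = 1827, r = 160); translate([160, 160, 0]) cylinder(h = 1827, r = 153); }


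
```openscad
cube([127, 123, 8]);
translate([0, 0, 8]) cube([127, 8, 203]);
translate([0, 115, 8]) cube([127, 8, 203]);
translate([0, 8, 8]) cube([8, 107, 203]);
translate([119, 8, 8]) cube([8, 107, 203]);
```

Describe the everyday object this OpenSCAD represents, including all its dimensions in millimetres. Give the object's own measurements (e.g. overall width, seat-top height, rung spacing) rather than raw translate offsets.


An open-topped rectangular box: outside dimensions 127×123×211 mm, with a uniform wall and base thickness of 8 mm. The base is a full 127×123 slab on the floor; four walls sit on top of the base. The front and back walls (the −y and +y sides) span the full width; the two side walls fit between them.


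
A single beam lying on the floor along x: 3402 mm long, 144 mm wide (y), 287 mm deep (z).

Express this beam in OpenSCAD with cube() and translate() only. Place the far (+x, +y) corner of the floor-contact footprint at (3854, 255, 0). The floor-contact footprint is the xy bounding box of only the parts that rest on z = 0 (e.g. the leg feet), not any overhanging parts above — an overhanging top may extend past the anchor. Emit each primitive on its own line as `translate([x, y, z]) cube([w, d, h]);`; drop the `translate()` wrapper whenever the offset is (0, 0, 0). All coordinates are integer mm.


translate([452, 111, 0]) cube([3402, 144, 287]);


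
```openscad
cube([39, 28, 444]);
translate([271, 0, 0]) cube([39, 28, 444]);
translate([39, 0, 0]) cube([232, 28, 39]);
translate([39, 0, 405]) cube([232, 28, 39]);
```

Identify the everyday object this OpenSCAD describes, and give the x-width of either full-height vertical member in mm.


A picture frame. The border width is 39 mm.

Four thin pieces enclosing a rectangular opening — a picture frame. The two full-height stiles are 444 mm tall; the top rail sits at z = 405 and is 39 mm tall, so the border above the opening is 444 − 405 = 39 mm, matching the stile x-width.


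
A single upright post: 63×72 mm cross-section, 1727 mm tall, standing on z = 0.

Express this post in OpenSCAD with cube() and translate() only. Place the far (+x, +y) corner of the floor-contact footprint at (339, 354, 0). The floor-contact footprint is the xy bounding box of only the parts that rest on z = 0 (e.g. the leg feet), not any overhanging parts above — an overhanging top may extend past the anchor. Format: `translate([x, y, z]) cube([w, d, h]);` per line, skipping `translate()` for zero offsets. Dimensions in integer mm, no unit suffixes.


translate([276, 282, 0]) cube([63, 72, 1727]);


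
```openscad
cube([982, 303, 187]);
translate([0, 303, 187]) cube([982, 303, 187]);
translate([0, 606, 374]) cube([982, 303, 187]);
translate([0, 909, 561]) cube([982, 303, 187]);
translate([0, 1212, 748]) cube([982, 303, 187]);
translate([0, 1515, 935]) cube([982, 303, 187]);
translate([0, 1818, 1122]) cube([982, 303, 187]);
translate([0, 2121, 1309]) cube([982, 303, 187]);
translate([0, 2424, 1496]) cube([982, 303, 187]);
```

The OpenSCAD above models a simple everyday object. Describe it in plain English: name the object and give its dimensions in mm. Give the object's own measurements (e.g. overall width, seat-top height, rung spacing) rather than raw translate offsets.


A straight staircase of 9 solid steps. Each step is 982 mm wide (x), 303 mm deep (y, the going) and 187 mm tall (the rise). The first step rests on the floor; each subsequent step sits one going further in +y and one rise higher in +z, directly behind and above the previous step with no overlap.


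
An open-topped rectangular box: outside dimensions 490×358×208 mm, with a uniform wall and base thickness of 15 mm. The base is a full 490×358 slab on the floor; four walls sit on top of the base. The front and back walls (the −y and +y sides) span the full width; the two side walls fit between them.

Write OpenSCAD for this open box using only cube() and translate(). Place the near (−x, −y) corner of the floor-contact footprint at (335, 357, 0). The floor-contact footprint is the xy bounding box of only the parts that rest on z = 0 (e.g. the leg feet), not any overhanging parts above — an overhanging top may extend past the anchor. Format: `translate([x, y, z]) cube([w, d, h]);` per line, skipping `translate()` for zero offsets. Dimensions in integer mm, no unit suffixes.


translate([335, 357, 0]) cube([490, 358, 15]);
translate([335, 357, 15]) cube([490, 15, 193]);
translate([335, 700, 15]) cube([490, 15, 193]);
translate([335, 372, 15]) cube([15, 328, 193]);
translate([810, 372, 15]) cube([15, 328, 193]);


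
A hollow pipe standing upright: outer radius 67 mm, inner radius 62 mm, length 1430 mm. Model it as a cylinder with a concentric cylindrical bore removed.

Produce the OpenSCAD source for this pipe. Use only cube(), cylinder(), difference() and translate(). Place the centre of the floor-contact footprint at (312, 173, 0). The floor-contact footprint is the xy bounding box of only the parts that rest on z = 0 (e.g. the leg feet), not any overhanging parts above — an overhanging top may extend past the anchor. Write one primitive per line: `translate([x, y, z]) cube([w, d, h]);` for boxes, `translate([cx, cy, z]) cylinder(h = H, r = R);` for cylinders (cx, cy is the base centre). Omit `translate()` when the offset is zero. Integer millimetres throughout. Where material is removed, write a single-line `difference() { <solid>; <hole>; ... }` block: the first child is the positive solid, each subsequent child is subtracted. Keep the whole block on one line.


difference() { translate([312, 173, 0]) cylinder(h = 1430, r = 67); translate([312, 173, 0]) cylinder(h = 1430, r = 62); }


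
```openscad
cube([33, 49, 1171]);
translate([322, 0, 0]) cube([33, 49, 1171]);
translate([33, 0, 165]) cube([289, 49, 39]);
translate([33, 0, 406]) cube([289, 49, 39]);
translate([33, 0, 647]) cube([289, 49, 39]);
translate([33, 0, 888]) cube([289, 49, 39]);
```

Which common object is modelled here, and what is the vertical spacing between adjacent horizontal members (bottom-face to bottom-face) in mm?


A ladder. The rung spacing is 241 mm.

Two tall 33×49 posts with 4 short bars between them — a ladder. Adjacent rungs sit at z = 165 and z = 406, so the spacing is 406 − 165 = 241 mm.


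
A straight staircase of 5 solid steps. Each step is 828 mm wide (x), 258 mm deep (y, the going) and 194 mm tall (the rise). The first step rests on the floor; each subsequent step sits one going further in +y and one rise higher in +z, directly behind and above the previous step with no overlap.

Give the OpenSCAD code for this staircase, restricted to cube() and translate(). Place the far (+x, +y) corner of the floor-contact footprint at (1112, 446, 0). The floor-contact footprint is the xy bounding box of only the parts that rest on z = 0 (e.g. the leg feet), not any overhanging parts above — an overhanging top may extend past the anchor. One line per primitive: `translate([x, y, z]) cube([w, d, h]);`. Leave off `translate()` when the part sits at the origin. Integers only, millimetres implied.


translate([284, 188, 0]) cube([828, 258, 194]);
translate([284, 446, 194]) cube([828, 258, 194]);
translate([284, 704, 388]) cube([828, 258, 194]);
translate([284, 962, 582]) cube([828, 258, 194]);
translate([284, 1220, 776]) cube([828, 258, 194]);


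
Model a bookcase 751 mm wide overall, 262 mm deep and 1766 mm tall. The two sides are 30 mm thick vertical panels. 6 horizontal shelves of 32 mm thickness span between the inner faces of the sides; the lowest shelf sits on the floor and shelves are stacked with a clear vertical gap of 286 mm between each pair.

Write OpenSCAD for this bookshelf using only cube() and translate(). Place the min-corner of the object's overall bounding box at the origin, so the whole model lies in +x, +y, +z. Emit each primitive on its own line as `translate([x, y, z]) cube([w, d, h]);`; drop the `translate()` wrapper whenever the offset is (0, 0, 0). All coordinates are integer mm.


cube([30, 262, 1766]);
translate([721, 0, 0]) cube([30, 262, 1766]);
translate([30, 0, 0]) cube([691, 262, 32]);
translate([30, 0, 318]) cube([691, 262, 32]);
translate([30, 0, 636]) cube([691, 262, 32]);
translate([30, 0, 954]) cube([691, 262, 32]);
translate([30, 0, 1272]) cube([691, 262, 32]);
translate([30, 0, 1590]) cube([691, 262, 32]);


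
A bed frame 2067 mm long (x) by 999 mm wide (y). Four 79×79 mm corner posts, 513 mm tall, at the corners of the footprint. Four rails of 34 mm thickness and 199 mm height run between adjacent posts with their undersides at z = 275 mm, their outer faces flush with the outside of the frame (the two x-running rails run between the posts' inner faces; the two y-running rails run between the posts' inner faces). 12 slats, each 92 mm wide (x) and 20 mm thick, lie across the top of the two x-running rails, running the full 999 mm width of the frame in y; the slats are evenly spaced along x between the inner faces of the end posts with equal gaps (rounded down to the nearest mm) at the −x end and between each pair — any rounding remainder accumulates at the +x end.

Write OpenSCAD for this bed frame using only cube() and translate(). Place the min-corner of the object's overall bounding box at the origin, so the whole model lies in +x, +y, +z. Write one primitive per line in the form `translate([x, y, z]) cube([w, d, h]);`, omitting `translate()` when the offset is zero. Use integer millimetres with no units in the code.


cube([79, 79, 513]);
translate([0, 920, 0]) cube([79, 79, 513]);
translate([1988, 0, 0]) cube([79, 79, 513]);
translate([1988, 920, 0]) cube([79, 79, 513]);
translate([79, 0, 275]) cube([1909, 34, 199]);
translate([79, 965, 275]) cube([1909, 34, 199]);
translate([0, 79, 275]) cube([34, 841, 199]);
translate([2033, 79, 275]) cube([34, 841, 199]);
translate([140, 0, 474]) cube([92, 999, 20]);
translate([293, 0, 474]) cube([92, 999, 20]);
translate([446, 0, 474]) cube([92, 999, 20]);
translate([599, 0, 474]) cube([92, 999, 20]);
translate([752, 0, 474]) cube([92, 999, 20]);
translate([905, 0, 474]) cube([92, 999, 20]);
translate([1058, 0, 474]) cube([92, 999, 20]);
translate([1211, 0, 474]) cube([92, 999, 20]);
translate([1364, 0, 474]) cube([92, 999, 20]);
translate([1517, 0, 474]) cube([92, 999, 20]);
translate([1670, 0, 474]) cube([92, 999, 20]);
translate([1823, 0, 474]) cube([92, 999, 20]);


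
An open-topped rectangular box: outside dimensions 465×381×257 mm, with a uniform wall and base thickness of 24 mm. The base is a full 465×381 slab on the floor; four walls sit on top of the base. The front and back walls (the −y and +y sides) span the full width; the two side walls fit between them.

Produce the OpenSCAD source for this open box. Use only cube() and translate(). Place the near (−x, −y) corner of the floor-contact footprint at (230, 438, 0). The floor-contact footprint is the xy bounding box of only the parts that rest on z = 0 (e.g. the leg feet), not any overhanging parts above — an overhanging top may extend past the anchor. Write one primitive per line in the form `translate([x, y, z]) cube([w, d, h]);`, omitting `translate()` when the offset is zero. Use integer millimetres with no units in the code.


translate([230, 438, 0]) cube([465, 381, 24]);
translate([230, 438, 24]) cube([465, 24, 233]);
translate([230, 795, 24]) cube([465, 24, 233]);
translate([230, 462, 24]) cube([24, 333, 233]);
translate([671, 462, 24]) cube([24, 333, 233]);


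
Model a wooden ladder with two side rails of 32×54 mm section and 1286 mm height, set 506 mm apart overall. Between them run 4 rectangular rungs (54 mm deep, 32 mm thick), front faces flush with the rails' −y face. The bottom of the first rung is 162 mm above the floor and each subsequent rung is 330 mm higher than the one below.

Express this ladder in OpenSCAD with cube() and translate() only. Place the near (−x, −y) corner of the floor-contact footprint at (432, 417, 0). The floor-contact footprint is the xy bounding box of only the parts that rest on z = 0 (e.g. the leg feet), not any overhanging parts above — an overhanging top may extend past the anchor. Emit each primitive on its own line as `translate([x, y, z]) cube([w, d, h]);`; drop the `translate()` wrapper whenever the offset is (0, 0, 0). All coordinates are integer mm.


translate([432, 417, 0]) cube([32, 54, 1286]);
translate([906, 417, 0]) cube([32, 54, 1286]);
translate([464, 417, 162]) cube([442, 54, 32]);
translate([464, 417, 492]) cube([442, 54, 32]);
translate([464, 417, 822]) cube([442, 54, 32]);
translate([464, 417, 1152]) cube([442, 54, 32]);


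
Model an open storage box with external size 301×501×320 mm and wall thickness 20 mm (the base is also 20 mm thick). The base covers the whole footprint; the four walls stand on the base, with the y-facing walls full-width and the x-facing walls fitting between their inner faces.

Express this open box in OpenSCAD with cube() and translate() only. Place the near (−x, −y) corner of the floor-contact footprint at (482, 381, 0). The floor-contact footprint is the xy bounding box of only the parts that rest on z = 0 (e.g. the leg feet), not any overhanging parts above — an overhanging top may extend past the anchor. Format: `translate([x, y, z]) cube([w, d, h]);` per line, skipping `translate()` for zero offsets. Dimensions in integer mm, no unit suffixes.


translate([482, 381, 0]) cube([301, 501, 20]);
translate([482, 381, 20]) cube([301, 20, 300]);
translate([482, 862, 20]) cube([301, 20, 300]);
translate([482, 401, 20]) cube([20, 461, 300]);
translate([763, 401, 20]) cube([20, 461, 300]);


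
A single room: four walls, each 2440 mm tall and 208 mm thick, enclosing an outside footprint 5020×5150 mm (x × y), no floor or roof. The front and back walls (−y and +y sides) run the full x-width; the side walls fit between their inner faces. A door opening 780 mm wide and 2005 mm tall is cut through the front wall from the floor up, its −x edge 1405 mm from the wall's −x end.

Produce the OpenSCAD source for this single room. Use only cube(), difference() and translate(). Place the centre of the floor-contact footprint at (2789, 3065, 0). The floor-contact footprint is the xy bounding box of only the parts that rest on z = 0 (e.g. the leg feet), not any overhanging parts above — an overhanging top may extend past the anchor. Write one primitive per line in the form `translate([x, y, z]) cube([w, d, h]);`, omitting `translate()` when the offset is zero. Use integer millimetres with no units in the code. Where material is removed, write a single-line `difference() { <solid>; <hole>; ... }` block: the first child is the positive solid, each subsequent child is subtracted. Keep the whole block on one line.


difference() { translate([279, 490, 0]) cube([5020, 208, 2440]); translate([1684, 490, 0]) cube([780, 208, 2005]); }
translate([279, 5432, 0]) cube([5020, 208, 2440]);
translate([279, 698, 0]) cube([208, 4734, 2440]);
translate([5091, 698, 0]) cube([208, 4734, 2440]);


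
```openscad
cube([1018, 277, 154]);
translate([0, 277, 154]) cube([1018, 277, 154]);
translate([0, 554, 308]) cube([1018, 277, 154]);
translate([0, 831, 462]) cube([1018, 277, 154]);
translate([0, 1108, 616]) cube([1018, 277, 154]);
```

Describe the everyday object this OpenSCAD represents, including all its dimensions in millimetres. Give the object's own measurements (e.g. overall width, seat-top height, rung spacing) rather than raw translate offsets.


A straight staircase of 5 solid steps. Each step is 1018 mm wide (x), 277 mm deep (y, the going) and 154 mm tall (the rise). The first step rests on the floor; each subsequent step sits one going further in +y and one rise higher in +z, directly behind and above the previous step with no overlap.


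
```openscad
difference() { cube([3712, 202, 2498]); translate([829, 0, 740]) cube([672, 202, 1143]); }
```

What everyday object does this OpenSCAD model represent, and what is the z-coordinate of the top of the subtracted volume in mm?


A wall with a window opening. The window head height is 1883 mm.

A wall with a rectangular opening subtracted — a window. Sill at z = 740, opening 1143 mm tall, so the head is at 740 + 1143 = 1883 mm.


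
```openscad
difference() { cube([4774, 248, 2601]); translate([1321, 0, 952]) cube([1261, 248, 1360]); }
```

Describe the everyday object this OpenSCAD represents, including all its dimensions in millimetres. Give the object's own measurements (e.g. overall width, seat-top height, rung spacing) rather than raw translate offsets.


A wall 4774 mm long (x), 248 mm thick (y), 2601 mm tall, with a rectangular window opening cut through it. The opening is 1261 mm wide and 1360 mm tall; its sill is at z = 952 mm and its near (−x) edge is 1321 mm from the wall's −x end. The opening passes through the full wall thickness.


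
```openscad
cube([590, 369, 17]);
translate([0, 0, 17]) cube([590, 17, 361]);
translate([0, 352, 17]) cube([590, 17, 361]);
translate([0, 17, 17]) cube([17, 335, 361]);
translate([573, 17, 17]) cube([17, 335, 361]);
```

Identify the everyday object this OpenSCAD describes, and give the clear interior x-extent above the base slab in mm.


An open box. The internal width is 556 mm.

A 590×369 base slab with four walls standing on it — an open box. The base is 590 mm wide and the walls are 17 mm thick, so the internal width is 590 − 2 × 17 = 556 mm.


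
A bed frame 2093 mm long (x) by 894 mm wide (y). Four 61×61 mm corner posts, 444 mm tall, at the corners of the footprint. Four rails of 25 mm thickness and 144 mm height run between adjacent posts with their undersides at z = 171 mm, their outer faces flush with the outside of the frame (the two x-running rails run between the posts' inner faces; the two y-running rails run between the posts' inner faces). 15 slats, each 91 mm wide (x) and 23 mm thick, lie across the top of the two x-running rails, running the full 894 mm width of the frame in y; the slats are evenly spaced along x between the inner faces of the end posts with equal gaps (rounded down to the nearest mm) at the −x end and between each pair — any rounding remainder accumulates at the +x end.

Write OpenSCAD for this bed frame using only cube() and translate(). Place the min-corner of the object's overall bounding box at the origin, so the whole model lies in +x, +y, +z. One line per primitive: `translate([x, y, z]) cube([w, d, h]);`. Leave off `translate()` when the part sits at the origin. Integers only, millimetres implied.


// slat z = rail_z + rail_h = 171 + 144 = 315
// slat gap = ⌊(1971 − 15·91) / 16⌋ = 37
cube([61, 61, 444]);
translate([0, 833, 0]) cube([61, 61, 444]);
translate([2032, 0, 0]) cube([61, 61, 444]);
translate([2032, 833, 0]) cube([61, 61, 444]);
translate([61, 0, 171]) cube([1971, 25, 144]);
translate([61, 869, 171]) cube([1971, 25, 144]);
translate([0, 61, 171]) cube([25, 772, 144]);
translate([2068, 61, 171]) cube([25, 772, 144]);
translate([98, 0, 315]) cube([91, 894, 23]);
translate([226, 0, 315]) cube([91, 894, 23]);
translate([354, 0, 315]) cube([91, 894, 23]);
translate([482, 0, 315]) cube([91, 894, 23]);
translate([610, 0, 315]) cube([91, 894, 23]);
translate([738, 0, 315]) cube([91, 894, 23]);
translate([866, 0, 315]) cube([91, 894, 23]);
translate([994, 0, 315]) cube([91, 894, 23]);
translate([1122, 0, 315]) cube([91, 894, 23]);
translate([1250, 0, 315]) cube([91, 894, 23]);
translate([1378, 0, 315]) cube([91, 894, 23]);
translate([1506, 0, 315]) cube([91, 894, 23]);
translate([1634, 0, 315]) cube([91, 894, 23]);
translate([1762, 0, 315]) cube([91, 894, 23]);
translate([1890, 0, 315]) cube([91, 894, 23]);


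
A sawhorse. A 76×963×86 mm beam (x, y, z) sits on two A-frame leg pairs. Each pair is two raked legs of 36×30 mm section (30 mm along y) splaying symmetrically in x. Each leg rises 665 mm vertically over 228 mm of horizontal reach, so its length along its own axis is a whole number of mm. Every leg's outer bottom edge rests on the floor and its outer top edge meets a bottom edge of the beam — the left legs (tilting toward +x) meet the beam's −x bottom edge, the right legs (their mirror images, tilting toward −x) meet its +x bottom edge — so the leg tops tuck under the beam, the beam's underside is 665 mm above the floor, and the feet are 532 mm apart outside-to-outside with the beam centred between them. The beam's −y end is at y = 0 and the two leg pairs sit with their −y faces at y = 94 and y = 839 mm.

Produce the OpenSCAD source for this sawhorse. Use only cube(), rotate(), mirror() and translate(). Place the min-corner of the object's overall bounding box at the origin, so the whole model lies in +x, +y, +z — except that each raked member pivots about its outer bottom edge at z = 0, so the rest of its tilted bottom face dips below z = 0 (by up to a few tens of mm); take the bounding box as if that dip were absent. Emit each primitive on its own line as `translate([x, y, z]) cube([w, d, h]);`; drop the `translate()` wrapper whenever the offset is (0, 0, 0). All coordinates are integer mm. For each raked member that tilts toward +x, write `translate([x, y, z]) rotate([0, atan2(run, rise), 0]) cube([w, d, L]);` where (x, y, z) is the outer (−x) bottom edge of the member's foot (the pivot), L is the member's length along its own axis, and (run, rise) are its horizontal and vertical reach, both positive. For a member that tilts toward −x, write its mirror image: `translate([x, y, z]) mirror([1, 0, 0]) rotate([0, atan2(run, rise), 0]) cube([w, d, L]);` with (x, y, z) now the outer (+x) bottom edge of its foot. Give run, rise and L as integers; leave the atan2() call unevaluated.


translate([228, 0, 665]) cube([76, 963, 86]);
translate([0, 94, 0]) rotate([0, atan2(228, 665), 0]) cube([36, 30, 703]);
translate([532, 94, 0]) mirror([1, 0, 0]) rotate([0, atan2(228, 665), 0]) cube([36, 30, 703]);
translate([0, 839, 0]) rotate([0, atan2(228, 665), 0]) cube([36, 30, 703]);
translate([532, 839, 0]) mirror([1, 0, 0]) rotate([0, atan2(228, 665), 0]) cube([36, 30, 703]);


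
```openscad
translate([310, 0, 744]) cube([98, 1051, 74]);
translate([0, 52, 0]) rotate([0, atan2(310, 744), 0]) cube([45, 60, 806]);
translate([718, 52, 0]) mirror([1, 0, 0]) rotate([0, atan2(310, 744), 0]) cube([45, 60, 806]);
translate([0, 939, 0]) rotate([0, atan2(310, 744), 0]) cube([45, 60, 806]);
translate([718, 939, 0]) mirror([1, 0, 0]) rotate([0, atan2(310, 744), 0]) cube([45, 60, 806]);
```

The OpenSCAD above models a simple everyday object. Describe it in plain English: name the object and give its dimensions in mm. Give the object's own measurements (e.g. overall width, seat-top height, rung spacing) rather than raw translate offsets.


A sawhorse. A 98×1051×74 mm beam (x, y, z) sits on two A-frame leg pairs. Each pair is two raked legs of 45×60 mm section (60 mm along y) splaying symmetrically in x. Each leg rises 744 mm vertically over 310 mm of horizontal reach and is 806 mm long along its own axis. Every leg's outer bottom edge rests on the floor and its outer top edge meets a bottom edge of the beam — the left legs (tilting toward +x) meet the beam's −x bottom edge, the right legs (their mirror images, tilting toward −x) meet its +x bottom edge — so the leg tops tuck under the beam, the beam's underside is 744 mm above the floor, and the feet are 718 mm apart outside-to-outside with the beam centred between them. The two leg pairs are set in 52 mm from either end of the beam.


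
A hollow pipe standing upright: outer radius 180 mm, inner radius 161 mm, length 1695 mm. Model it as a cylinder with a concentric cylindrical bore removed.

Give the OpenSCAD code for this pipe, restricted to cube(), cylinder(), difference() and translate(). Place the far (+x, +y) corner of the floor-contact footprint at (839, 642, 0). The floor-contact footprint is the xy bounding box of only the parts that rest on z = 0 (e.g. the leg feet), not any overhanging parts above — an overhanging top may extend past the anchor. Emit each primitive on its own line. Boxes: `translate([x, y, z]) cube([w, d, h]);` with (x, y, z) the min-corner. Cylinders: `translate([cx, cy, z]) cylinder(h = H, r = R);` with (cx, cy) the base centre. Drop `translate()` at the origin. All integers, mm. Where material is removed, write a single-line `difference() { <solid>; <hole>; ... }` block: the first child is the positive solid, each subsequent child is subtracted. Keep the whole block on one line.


difference() { translate([659, 462, 0]) cylinder(h = 1695, r = 180); translate([659, 462, 0]) cylinder(h = 1695, r = 161); }


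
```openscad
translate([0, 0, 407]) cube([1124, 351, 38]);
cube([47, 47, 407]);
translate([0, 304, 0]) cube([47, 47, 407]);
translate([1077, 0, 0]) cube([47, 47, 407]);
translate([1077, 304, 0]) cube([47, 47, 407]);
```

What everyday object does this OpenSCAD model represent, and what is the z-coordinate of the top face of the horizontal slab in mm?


A bench. The seat-top height is 445 mm.

A long slab on four corner posts — a bench. The slab sits at z = 407 with thickness 38, so the top is 407 + 38 = 445 mm.


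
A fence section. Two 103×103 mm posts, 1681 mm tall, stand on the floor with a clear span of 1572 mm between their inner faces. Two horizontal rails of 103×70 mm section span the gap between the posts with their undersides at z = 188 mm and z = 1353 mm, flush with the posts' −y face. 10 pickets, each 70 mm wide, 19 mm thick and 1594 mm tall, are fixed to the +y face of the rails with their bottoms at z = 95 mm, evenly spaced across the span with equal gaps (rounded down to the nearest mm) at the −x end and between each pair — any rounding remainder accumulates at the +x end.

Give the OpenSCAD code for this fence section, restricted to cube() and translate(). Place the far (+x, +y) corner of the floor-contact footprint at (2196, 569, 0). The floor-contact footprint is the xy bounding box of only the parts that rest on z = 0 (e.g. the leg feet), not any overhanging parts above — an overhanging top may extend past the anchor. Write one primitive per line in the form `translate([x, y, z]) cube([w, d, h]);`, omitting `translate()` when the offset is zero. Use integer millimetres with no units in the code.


translate([418, 466, 0]) cube([103, 103, 1681]);
translate([2093, 466, 0]) cube([103, 103, 1681]);
translate([521, 466, 188]) cube([1572, 103, 70]);
translate([521, 466, 1353]) cube([1572, 103, 70]);
translate([600, 569, 95]) cube([70, 19, 1594]);
translate([749, 569, 95]) cube([70, 19, 1594]);
translate([898, 569, 95]) cube([70, 19, 1594]);
translate([1047, 569, 95]) cube([70, 19, 1594]);
translate([1196, 569, 95]) cube([70, 19, 1594]);
translate([1345, 569, 95]) cube([70, 19, 1594]);
translate([1494, 569, 95]) cube([70, 19, 1594]);
translate([1643, 569, 95]) cube([70, 19, 1594]);
translate([1792, 569, 95]) cube([70, 19, 1594]);
translate([1941, 569, 95]) cube([70, 19, 1594]);
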